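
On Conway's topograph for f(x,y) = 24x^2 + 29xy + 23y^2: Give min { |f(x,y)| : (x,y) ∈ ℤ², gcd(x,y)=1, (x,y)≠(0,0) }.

translate: b→-19 (≡29 mod 48), so (24,29,23)→(24,-19,18)
flip: (24,-19,18)→(18,19,24)
translate: b→-17 (≡19 mod 36), so (18,19,24)→(18,-17,23)
reduced (well bottom): (18,-17,23) with a≤c, −a<b≤a
well minimum = a = 18

18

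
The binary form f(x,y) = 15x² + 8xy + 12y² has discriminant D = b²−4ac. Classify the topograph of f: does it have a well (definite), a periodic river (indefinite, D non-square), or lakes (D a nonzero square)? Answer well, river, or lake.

D = b²−4ac = 8² − 4·15·12 = -656
D < 0 ⇒ definite ⇒ every region one sign ⇒ single well

well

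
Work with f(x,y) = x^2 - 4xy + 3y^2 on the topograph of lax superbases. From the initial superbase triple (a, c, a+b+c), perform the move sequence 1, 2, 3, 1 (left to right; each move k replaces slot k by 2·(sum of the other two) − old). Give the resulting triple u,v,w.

start (1,3,0) = (f(1,0),f(0,1),f(1,1))
replace slot 1: 2·(3+0) − 1 = 5 → (5,3,0)
replace slot 2: 2·(5+0) − 3 = 7 → (5,7,0)
replace slot 3: 2·(5+7) − 0 = 24 → (5,7,24)
replace slot 1: 2·(7+24) − 5 = 57 → (57,7,24)

57,7,24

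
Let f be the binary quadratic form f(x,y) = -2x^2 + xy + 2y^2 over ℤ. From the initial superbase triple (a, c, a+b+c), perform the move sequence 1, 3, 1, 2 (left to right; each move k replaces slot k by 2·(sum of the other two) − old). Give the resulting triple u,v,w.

start (-2,2,1) = (f(1,0),f(0,1),f(1,1))
replace slot 1: 2·(2+1) − (-2) = 8 → (8,2,1)
replace slot 3: 2·(8+2) − 1 = 19 → (8,2,19)
replace slot 1: 2·(2+19) − 8 = 34 → (34,2,19)
replace slot 2: 2·(34+19) − 2 = 104 → (34,104,19)

34,104,19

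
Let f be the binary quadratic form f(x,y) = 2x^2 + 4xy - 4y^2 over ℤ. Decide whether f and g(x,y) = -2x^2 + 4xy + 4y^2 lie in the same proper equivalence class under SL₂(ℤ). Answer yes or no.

D₁ = 48, D₂ = 48
river cycle of f (length 2): (-4, 4, 2), (2, 4, -4)
river cycle of g (length 2): (4, 4, -2), (-2, 4, 4)
cycles differ ⇒ inequivalent

no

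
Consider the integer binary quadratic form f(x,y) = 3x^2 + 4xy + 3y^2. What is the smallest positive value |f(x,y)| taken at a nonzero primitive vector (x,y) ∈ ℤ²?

translate: b→-2 (≡4 mod 6), so (3,4,3)→(3,-2,2)
flip: (3,-2,2)→(2,2,3)
reduced (well bottom): (2,2,3) with a≤c, −a<b≤a
well minimum = a = 2

2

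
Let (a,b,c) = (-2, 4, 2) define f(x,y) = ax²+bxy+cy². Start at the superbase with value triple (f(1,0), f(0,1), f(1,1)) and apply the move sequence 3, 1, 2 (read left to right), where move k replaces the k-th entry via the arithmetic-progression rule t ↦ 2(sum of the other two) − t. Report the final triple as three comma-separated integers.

start (-2,2,4) = (f(1,0),f(0,1),f(1,1))
replace slot 3: 2·((-2)+2) − 4 = -4 → (-2,2,-4)
replace slot 1: 2·(2+(-4)) − (-2) = -2 → (-2,2,-4)
replace slot 2: 2·((-2)+(-4)) − 2 = -14 → (-2,-14,-4)

-2,-14,-4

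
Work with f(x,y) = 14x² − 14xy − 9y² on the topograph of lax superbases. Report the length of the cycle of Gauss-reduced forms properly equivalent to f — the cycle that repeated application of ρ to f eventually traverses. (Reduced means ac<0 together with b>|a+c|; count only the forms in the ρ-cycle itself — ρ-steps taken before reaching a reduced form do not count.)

D = 700, ⌊√D⌋ = 26
descent: ρ → (-9,14,14)  [lands on river]
river: ρ → (14,14,-9)
river: ρ → (-9,22,6)
river: ρ → (6,26,-1)
river: ρ → (-1,26,6)
river: ρ → (6,22,-9)
ρ-cycle length = 6 (tail of 1 descent step not counted)

6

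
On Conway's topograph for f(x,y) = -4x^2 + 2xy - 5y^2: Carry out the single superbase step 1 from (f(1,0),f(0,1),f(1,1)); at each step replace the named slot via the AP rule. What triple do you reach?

start (-4,-5,-7) = (f(1,0),f(0,1),f(1,1))
replace slot 1: 2·((-5)+(-7)) − (-4) = -20 → (-20,-5,-7)

-20,-5,-7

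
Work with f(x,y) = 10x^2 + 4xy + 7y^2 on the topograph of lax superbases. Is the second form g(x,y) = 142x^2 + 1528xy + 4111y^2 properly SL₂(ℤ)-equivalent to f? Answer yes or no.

D₁ = -264, D₂ = -264
f: flip: (10,4,7)→(7,-4,10)
f: reduced (well bottom): (7,-4,10) with a≤c, −a<b≤a
g: translate: b→108 (≡1528 mod 284), so (142,1528,4111)→(142,108,21)
g: flip: (142,108,21)→(21,-108,142)
g: translate: b→18 (≡-108 mod 42), so (21,-108,142)→(21,18,7)
g: flip: (21,18,7)→(7,-18,21)
g: translate: b→-4 (≡-18 mod 14), so (7,-18,21)→(7,-4,10)
g: reduced (well bottom): (7,-4,10) with a≤c, −a<b≤a
reduced forms (7, -4, 10) vs (7, -4, 10) ⇒ equivalent

yes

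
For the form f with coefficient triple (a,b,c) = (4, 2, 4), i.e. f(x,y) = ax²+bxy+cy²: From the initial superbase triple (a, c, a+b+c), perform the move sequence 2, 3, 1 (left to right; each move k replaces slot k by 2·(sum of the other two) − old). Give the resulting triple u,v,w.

start (4,4,10) = (f(1,0),f(0,1),f(1,1))
replace slot 2: 2·(4+10) − 4 = 24 → (4,24,10)
replace slot 3: 2·(4+24) − 10 = 46 → (4,24,46)
replace slot 1: 2·(24+46) − 4 = 136 → (136,24,46)

136,24,46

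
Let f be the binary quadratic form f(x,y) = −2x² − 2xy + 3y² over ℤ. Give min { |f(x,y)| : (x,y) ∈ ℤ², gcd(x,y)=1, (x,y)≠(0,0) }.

descent: ρ → (3,2,-2)  [lands on river]
river: ρ → (-2,2,3)
river: ρ → (3,4,-1)
river: ρ → (-1,4,3)
closes: descent 1, river 4
min |a| on river = 1

1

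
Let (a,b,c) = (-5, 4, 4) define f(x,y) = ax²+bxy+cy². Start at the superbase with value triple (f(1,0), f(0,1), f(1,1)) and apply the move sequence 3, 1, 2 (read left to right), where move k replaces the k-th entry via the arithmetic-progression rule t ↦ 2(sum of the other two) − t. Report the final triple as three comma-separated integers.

start (-5,4,3) = (f(1,0),f(0,1),f(1,1))
replace slot 3: 2·((-5)+4) − 3 = -5 → (-5,4,-5)
replace slot 1: 2·(4+(-5)) − (-5) = 3 → (3,4,-5)
replace slot 2: 2·(3+(-5)) − 4 = -8 → (3,-8,-5)

3,-8,-5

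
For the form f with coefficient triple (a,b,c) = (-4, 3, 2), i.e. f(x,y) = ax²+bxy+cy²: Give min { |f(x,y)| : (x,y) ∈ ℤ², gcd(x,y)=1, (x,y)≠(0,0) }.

river: ρ → (2,5,-2)
river: ρ → (-2,3,4)
river: ρ → (4,5,-1)
river: ρ → (-1,5,4)
river: ρ → (4,3,-2)
river: ρ → (-2,5,2)
river: ρ → (2,3,-4)
river: ρ → (-4,5,1)
river: ρ → (1,5,-4)
river: ρ → (-4,3,2)
closes: descent 0, river 10
min |a| on river = 1

1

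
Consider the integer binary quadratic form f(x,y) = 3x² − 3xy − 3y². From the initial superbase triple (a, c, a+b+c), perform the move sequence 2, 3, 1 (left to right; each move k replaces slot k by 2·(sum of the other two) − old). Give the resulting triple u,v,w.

start (3,-3,-3) = (f(1,0),f(0,1),f(1,1))
replace slot 2: 2·(3+(-3)) − (-3) = 3 → (3,3,-3)
replace slot 3: 2·(3+3) − (-3) = 15 → (3,3,15)
replace slot 1: 2·(3+15) − 3 = 33 → (33,3,15)

33,3,15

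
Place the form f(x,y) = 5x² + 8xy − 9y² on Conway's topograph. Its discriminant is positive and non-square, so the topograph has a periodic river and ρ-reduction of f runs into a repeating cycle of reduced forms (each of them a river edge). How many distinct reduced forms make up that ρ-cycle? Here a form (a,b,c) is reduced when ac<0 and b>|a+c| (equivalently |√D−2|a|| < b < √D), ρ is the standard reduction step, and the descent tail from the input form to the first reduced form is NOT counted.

D = 244, ⌊√D⌋ = 15
river: ρ → (-9,10,4)
river: ρ → (4,14,-3)
river: ρ → (-3,10,12)
river: ρ → (12,14,-1)
river: ρ → (-1,14,12)
river: ρ → (12,10,-3)
river: ρ → (-3,14,4)
river: ρ → (4,10,-9)
river: ρ → (-9,8,5)
river: ρ → (5,12,-5)
river: ρ → (-5,8,9)
river: ρ → (9,10,-4)
river: ρ → (-4,14,3)
river: ρ → (3,10,-12)
river: ρ → (-12,14,1)
river: ρ → (1,14,-12)
river: ρ → (-12,10,3)
river: ρ → (3,14,-4)
river: ρ → (-4,10,9)
river: ρ → (9,8,-5)
river: ρ → (-5,12,5)
river: ρ → (5,8,-9)
ρ-cycle length = 22 (tail of 0 descent steps not counted)

22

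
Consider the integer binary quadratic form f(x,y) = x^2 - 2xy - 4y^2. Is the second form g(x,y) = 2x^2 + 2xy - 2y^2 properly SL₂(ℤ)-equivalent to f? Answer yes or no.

D₁ = 20, D₂ = 20
river cycle of f (length 2): (1, 4, -1), (-1, 4, 1)
river cycle of g (length 2): (-2, 2, 2), (2, 2, -2)
cycles differ ⇒ inequivalent

no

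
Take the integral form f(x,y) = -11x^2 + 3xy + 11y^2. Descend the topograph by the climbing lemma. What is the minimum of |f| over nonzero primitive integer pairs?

river: ρ → (11,19,-3)
river: ρ → (-3,17,17)
river: ρ → (17,17,-3)
river: ρ → (-3,19,11)
river: ρ → (11,3,-11)
river: ρ → (-11,19,3)
river: ρ → (3,17,-17)
river: ρ → (-17,17,3)
river: ρ → (3,19,-11)
river: ρ → (-11,3,11)
closes: descent 0, river 10
min |a| on river = 3

3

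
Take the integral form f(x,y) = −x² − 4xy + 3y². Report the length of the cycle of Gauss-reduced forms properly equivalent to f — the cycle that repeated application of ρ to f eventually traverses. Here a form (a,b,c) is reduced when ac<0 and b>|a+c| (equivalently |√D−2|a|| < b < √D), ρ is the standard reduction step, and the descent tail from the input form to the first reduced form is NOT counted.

D = 28, ⌊√D⌋ = 5
descent: ρ → (3,4,-1)  [lands on river]
river: ρ → (-1,4,3)
river: ρ → (3,2,-2)
river: ρ → (-2,2,3)
ρ-cycle length = 4 (tail of 1 descent step not counted)

4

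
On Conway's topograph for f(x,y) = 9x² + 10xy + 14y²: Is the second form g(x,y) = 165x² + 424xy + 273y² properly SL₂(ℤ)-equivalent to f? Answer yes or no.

D₁ = -404, D₂ = -404
f: translate: b→-8 (≡10 mod 18), so (9,10,14)→(9,-8,13)
f: reduced (well bottom): (9,-8,13) with a≤c, −a<b≤a
g: translate: b→94 (≡424 mod 330), so (165,424,273)→(165,94,14)
g: flip: (165,94,14)→(14,-94,165)
g: translate: b→-10 (≡-94 mod 28), so (14,-94,165)→(14,-10,9)
g: flip: (14,-10,9)→(9,10,14)
g: translate: b→-8 (≡10 mod 18), so (9,10,14)→(9,-8,13)
g: reduced (well bottom): (9,-8,13) with a≤c, −a<b≤a
reduced forms (9, -8, 13) vs (9, -8, 13) ⇒ equivalent

yes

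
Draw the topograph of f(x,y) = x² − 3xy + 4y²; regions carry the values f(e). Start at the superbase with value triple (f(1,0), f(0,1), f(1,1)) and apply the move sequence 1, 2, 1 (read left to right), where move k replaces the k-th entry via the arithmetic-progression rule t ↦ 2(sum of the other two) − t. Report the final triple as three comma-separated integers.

start (1,4,2) = (f(1,0),f(0,1),f(1,1))
replace slot 1: 2·(4+2) − 1 = 11 → (11,4,2)
replace slot 2: 2·(11+2) − 4 = 22 → (11,22,2)
replace slot 1: 2·(22+2) − 11 = 37 → (37,22,2)

37,22,2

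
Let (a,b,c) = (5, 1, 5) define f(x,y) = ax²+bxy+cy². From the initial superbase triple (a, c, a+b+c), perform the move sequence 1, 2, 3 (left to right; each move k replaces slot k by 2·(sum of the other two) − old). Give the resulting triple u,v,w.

start (5,5,11) = (f(1,0),f(0,1),f(1,1))
replace slot 1: 2·(5+11) − 5 = 27 → (27,5,11)
replace slot 2: 2·(27+11) − 5 = 71 → (27,71,11)
replace slot 3: 2·(27+71) − 11 = 185 → (27,71,185)

27,71,185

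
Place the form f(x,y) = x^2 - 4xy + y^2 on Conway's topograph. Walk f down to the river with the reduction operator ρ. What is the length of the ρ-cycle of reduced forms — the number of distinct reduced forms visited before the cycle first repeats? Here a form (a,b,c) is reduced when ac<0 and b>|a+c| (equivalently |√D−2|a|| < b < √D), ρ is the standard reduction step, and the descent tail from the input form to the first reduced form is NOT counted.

D = 12, ⌊√D⌋ = 3
descent: ρ → (1,2,-2)  [lands on river]
river: ρ → (-2,2,1)
ρ-cycle length = 2 (tail of 1 descent step not counted)

2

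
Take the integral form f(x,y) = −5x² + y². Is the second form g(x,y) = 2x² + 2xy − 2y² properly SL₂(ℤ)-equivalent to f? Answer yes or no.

D₁ = 20, D₂ = 20
river cycle of f (length 2): (1, 4, -1), (-1, 4, 1)
river cycle of g (length 2): (-2, 2, 2), (2, 2, -2)
cycles differ ⇒ inequivalent

no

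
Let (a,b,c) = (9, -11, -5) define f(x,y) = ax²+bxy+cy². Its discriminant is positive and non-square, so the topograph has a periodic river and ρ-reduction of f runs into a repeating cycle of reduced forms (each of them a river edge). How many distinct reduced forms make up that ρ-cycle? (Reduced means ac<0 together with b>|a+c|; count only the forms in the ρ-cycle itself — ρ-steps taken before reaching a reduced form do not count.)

D = 301, ⌊√D⌋ = 17
descent: ρ → (-5,11,9)  [lands on river]
river: ρ → (9,7,-7)
river: ρ → (-7,7,9)
river: ρ → (9,11,-5)
river: ρ → (-5,9,11)
river: ρ → (11,13,-3)
river: ρ → (-3,17,1)
river: ρ → (1,17,-3)
river: ρ → (-3,13,11)
river: ρ → (11,9,-5)
ρ-cycle length = 10 (tail of 1 descent step not counted)

10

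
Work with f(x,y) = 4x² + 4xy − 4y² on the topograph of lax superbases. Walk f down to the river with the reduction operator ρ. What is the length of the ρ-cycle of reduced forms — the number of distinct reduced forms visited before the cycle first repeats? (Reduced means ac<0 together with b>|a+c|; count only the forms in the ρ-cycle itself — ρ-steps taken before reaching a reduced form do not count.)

D = 80, ⌊√D⌋ = 8
river: ρ → (-4,4,4)
river: ρ → (4,4,-4)
ρ-cycle length = 2 (tail of 0 descent steps not counted)

2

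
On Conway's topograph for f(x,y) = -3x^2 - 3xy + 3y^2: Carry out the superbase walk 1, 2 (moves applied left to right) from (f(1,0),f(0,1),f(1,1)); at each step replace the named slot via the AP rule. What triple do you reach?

start (-3,3,-3) = (f(1,0),f(0,1),f(1,1))
replace slot 1: 2·(3+(-3)) − (-3) = 3 → (3,3,-3)
replace slot 2: 2·(3+(-3)) − 3 = -3 → (3,-3,-3)

3,-3,-3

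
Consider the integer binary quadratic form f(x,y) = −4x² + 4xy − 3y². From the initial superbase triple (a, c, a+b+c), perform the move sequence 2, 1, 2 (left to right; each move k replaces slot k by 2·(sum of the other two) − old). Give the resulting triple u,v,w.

start (-4,-3,-3) = (f(1,0),f(0,1),f(1,1))
replace slot 2: 2·((-4)+(-3)) − (-3) = -11 → (-4,-11,-3)
replace slot 1: 2·((-11)+(-3)) − (-4) = -24 → (-24,-11,-3)
replace slot 2: 2·((-24)+(-3)) − (-11) = -43 → (-24,-43,-3)

-24,-43,-3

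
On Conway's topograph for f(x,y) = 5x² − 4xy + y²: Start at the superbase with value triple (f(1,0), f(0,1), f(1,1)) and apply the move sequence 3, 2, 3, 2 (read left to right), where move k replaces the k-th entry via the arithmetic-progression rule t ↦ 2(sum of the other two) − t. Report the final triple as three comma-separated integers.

start (5,1,2) = (f(1,0),f(0,1),f(1,1))
replace slot 3: 2·(5+1) − 2 = 10 → (5,1,10)
replace slot 2: 2·(5+10) − 1 = 29 → (5,29,10)
replace slot 3: 2·(5+29) − 10 = 58 → (5,29,58)
replace slot 2: 2·(5+58) − 29 = 97 → (5,97,58)

5,97,58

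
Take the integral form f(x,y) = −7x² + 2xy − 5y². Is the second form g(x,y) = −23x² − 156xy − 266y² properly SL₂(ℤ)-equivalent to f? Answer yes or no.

D₁ = -136, D₂ = -136
f is negative-definite; reduce −f:
−f: flip: (7,-2,5)→(5,2,7)
−f: reduced (well bottom): (5,2,7) with a≤c, −a<b≤a
flip sign back: reduced form of f is (-5,-2,-7)
g is negative-definite; reduce −g:
−g: translate: b→18 (≡156 mod 46), so (23,156,266)→(23,18,5)
−g: flip: (23,18,5)→(5,-18,23)
−g: translate: b→2 (≡-18 mod 10), so (5,-18,23)→(5,2,7)
−g: reduced (well bottom): (5,2,7) with a≤c, −a<b≤a
flip sign back: reduced form of g is (-5,-2,-7)
reduced forms (-5, -2, -7) vs (-5, -2, -7) ⇒ equivalent

yes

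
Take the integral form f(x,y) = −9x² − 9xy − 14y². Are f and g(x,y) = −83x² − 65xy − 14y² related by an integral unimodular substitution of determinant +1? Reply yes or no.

D₁ = -423, D₂ = -423
f is negative-definite; reduce −f:
−f: reduced (well bottom): (9,9,14) with a≤c, −a<b≤a
flip sign back: reduced form of f is (-9,-9,-14)
g is negative-definite; reduce −g:
−g: flip: (83,65,14)→(14,-65,83)
−g: translate: b→-9 (≡-65 mod 28), so (14,-65,83)→(14,-9,9)
−g: flip: (14,-9,9)→(9,9,14)
−g: reduced (well bottom): (9,9,14) with a≤c, −a<b≤a
flip sign back: reduced form of g is (-9,-9,-14)
reduced forms (-9, -9, -14) vs (-9, -9, -14) ⇒ equivalent

yes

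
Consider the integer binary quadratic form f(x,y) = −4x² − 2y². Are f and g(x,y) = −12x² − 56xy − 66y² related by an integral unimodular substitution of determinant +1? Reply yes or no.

D₁ = -32, D₂ = -32
f is negative-definite; reduce −f:
−f: flip: (4,0,2)→(2,0,4)
−f: reduced (well bottom): (2,0,4) with a≤c, −a<b≤a
flip sign back: reduced form of f is (-2,0,-4)
g is negative-definite; reduce −g:
−g: translate: b→8 (≡56 mod 24), so (12,56,66)→(12,8,2)
−g: flip: (12,8,2)→(2,-8,12)
−g: translate: b→0 (≡-8 mod 4), so (2,-8,12)→(2,0,4)
−g: reduced (well bottom): (2,0,4) with a≤c, −a<b≤a
flip sign back: reduced form of g is (-2,0,-4)
reduced forms (-2, 0, -4) vs (-2, 0, -4) ⇒ equivalent

yes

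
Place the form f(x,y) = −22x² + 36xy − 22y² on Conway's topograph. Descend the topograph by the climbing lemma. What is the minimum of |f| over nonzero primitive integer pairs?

translate: b→8 (≡-36 mod 44), so (22,-36,22)→(22,8,8)
flip: (22,8,8)→(8,-8,22)
translate: b→8 (≡-8 mod 16), so (8,-8,22)→(8,8,22)
reduced (well bottom): (8,8,22) with a≤c, −a<b≤a
well minimum |f| = |-8| = 8 (negative-definite)

8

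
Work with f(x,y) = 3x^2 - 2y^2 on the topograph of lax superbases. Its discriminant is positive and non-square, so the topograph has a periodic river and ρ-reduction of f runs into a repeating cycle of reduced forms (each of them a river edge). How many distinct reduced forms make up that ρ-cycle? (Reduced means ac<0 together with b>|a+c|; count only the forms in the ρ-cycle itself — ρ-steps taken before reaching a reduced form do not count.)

D = 24, ⌊√D⌋ = 4
descent: ρ → (-2,4,1)  [lands on river]
river: ρ → (1,4,-2)
ρ-cycle length = 2 (tail of 1 descent step not counted)

2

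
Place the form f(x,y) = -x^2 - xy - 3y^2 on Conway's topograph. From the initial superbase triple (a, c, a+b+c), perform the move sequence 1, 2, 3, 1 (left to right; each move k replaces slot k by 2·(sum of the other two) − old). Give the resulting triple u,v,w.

start (-1,-3,-5) = (f(1,0),f(0,1),f(1,1))
replace slot 1: 2·((-3)+(-5)) − (-1) = -15 → (-15,-3,-5)
replace slot 2: 2·((-15)+(-5)) − (-3) = -37 → (-15,-37,-5)
replace slot 3: 2·((-15)+(-37)) − (-5) = -99 → (-15,-37,-99)
replace slot 1: 2·((-37)+(-99)) − (-15) = -257 → (-257,-37,-99)

-257,-37,-99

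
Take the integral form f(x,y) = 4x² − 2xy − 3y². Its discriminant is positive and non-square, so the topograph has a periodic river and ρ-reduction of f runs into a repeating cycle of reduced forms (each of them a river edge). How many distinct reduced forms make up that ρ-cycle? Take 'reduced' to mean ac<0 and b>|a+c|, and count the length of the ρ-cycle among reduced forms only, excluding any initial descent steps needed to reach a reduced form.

D = 52, ⌊√D⌋ = 7
descent: ρ → (-3,2,4)  [lands on river]
river: ρ → (4,6,-1)
river: ρ → (-1,6,4)
river: ρ → (4,2,-3)
river: ρ → (-3,4,3)
river: ρ → (3,2,-4)
river: ρ → (-4,6,1)
river: ρ → (1,6,-4)
river: ρ → (-4,2,3)
river: ρ → (3,4,-3)
ρ-cycle length = 10 (tail of 1 descent step not counted)

10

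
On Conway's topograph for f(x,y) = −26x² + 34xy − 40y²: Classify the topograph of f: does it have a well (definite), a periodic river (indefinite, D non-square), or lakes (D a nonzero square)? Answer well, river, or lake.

D = b²−4ac = 34² − 4·(-26)·(-40) = -3004
D < 0 ⇒ definite ⇒ every region one sign ⇒ single well

well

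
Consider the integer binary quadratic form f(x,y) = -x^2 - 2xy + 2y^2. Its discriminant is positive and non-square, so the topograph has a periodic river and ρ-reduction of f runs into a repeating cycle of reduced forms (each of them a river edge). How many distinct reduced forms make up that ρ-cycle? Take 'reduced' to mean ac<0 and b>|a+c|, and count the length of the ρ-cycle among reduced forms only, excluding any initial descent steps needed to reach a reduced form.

D = 12, ⌊√D⌋ = 3
descent: ρ → (2,2,-1)  [lands on river]
river: ρ → (-1,2,2)
ρ-cycle length = 2 (tail of 1 descent step not counted)

2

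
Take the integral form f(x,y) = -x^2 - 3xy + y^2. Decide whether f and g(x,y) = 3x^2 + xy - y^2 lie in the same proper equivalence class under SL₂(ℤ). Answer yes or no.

D₁ = 13, D₂ = 13
river cycle of f (length 2): (1, 3, -1), (-1, 3, 1)
river cycle of g (length 2): (-1, 3, 1), (1, 3, -1)
cycles coincide ⇒ equivalent

yes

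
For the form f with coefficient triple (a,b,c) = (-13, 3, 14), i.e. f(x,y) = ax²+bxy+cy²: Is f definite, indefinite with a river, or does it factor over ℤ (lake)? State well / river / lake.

D = b²−4ac = 3² − 4·(-13)·14 = 737
D > 0 non-square ⇒ indefinite ⇒ periodic river

river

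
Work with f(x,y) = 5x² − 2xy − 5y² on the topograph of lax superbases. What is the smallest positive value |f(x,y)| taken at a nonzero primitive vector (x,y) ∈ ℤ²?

descent: ρ → (-5,2,5)  [lands on river]
river: ρ → (5,8,-2)
river: ρ → (-2,8,5)
river: ρ → (5,2,-5)
river: ρ → (-5,8,2)
river: ρ → (2,8,-5)
closes: descent 1, river 6
min |a| on river = 2

2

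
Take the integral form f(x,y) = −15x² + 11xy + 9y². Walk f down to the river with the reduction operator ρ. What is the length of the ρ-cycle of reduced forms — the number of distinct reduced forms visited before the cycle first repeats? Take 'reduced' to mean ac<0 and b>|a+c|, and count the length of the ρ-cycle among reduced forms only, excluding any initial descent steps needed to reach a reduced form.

D = 661, ⌊√D⌋ = 25
river: ρ → (9,25,-1)
river: ρ → (-1,25,9)
river: ρ → (9,11,-15)
river: ρ → (-15,19,5)
river: ρ → (5,21,-11)
river: ρ → (-11,23,3)
river: ρ → (3,25,-3)
river: ρ → (-3,23,11)
river: ρ → (11,21,-5)
river: ρ → (-5,19,15)
river: ρ → (15,11,-9)
river: ρ → (-9,25,1)
river: ρ → (1,25,-9)
river: ρ → (-9,11,15)
river: ρ → (15,19,-5)
river: ρ → (-5,21,11)
river: ρ → (11,23,-3)
river: ρ → (-3,25,3)
river: ρ → (3,23,-11)
river: ρ → (-11,21,5)
river: ρ → (5,19,-15)
river: ρ → (-15,11,9)
ρ-cycle length = 22 (tail of 0 descent steps not counted)

22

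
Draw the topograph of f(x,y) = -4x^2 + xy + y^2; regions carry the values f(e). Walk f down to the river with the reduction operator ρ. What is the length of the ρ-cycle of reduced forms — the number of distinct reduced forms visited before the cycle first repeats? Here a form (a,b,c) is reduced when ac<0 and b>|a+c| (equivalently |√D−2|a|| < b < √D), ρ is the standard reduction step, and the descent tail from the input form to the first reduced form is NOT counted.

D = 17, ⌊√D⌋ = 4
descent: ρ → (1,3,-2)  [lands on river]
river: ρ → (-2,1,2)
river: ρ → (2,3,-1)
river: ρ → (-1,3,2)
river: ρ → (2,1,-2)
river: ρ → (-2,3,1)
ρ-cycle length = 6 (tail of 1 descent step not counted)

6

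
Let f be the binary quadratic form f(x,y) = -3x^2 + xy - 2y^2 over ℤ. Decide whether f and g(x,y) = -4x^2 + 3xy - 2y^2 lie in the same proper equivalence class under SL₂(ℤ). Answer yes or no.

D₁ = -23, D₂ = -23
f is negative-definite; reduce −f:
−f: flip: (3,-1,2)→(2,1,3)
−f: reduced (well bottom): (2,1,3) with a≤c, −a<b≤a
flip sign back: reduced form of f is (-2,-1,-3)
g is negative-definite; reduce −g:
−g: flip: (4,-3,2)→(2,3,4)
−g: translate: b→-1 (≡3 mod 4), so (2,3,4)→(2,-1,3)
−g: reduced (well bottom): (2,-1,3) with a≤c, −a<b≤a
flip sign back: reduced form of g is (-2,1,-3)
reduced forms (-2, -1, -3) vs (-2, 1, -3) ⇒ inequivalent

no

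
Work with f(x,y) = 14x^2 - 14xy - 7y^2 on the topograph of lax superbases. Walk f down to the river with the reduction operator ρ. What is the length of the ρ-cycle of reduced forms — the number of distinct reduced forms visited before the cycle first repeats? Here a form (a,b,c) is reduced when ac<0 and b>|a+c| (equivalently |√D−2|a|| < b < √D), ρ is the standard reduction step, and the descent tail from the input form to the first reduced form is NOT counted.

D = 588, ⌊√D⌋ = 24
descent: ρ → (-7,14,14)  [lands on river]
river: ρ → (14,14,-7)
ρ-cycle length = 2 (tail of 1 descent step not counted)

2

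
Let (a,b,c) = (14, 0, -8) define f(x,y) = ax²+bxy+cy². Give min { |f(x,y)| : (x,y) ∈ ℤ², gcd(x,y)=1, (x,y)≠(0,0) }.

descent: ρ → (-8,16,6)  [lands on river]
river: ρ → (6,20,-2)
river: ρ → (-2,20,6)
river: ρ → (6,16,-8)
closes: descent 1, river 4
min |a| on river = 2

2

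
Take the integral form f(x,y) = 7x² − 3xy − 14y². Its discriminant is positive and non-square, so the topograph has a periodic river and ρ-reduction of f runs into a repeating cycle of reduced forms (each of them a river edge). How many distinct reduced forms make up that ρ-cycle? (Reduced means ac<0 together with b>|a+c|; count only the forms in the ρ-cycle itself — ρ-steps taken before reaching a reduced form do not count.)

D = 401, ⌊√D⌋ = 20
descent: ρ → (-14,3,7)
descent: ρ → (7,11,-10)  [lands on river]
river: ρ → (-10,9,8)
river: ρ → (8,7,-11)
river: ρ → (-11,15,4)
river: ρ → (4,17,-7)
river: ρ → (-7,11,10)
river: ρ → (10,9,-8)
river: ρ → (-8,7,11)
river: ρ → (11,15,-4)
river: ρ → (-4,17,7)
ρ-cycle length = 10 (tail of 2 descent steps not counted)

10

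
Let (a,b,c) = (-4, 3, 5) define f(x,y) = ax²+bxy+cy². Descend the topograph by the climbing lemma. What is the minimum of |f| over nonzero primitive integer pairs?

river: ρ → (5,7,-2)
river: ρ → (-2,9,1)
river: ρ → (1,9,-2)
river: ρ → (-2,7,5)
river: ρ → (5,3,-4)
river: ρ → (-4,5,4)
river: ρ → (4,3,-5)
river: ρ → (-5,7,2)
river: ρ → (2,9,-1)
river: ρ → (-1,9,2)
river: ρ → (2,7,-5)
river: ρ → (-5,3,4)
river: ρ → (4,5,-4)
river: ρ → (-4,3,5)
closes: descent 0, river 14
min |a| on river = 1

1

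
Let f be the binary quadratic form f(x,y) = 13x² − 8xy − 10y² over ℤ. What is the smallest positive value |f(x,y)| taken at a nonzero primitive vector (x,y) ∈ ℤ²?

descent: ρ → (-10,8,13)  [lands on river]
river: ρ → (13,18,-5)
river: ρ → (-5,22,5)
river: ρ → (5,18,-13)
river: ρ → (-13,8,10)
river: ρ → (10,12,-11)
river: ρ → (-11,10,11)
river: ρ → (11,12,-10)
closes: descent 1, river 8
min |a| on river = 5

5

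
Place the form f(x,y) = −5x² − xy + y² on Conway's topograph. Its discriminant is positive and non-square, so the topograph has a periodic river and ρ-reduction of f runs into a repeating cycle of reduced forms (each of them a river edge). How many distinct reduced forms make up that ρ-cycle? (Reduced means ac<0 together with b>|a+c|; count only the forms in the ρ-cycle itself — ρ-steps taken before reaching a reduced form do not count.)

D = 21, ⌊√D⌋ = 4
descent: ρ → (1,3,-3)  [lands on river]
river: ρ → (-3,3,1)
ρ-cycle length = 2 (tail of 1 descent step not counted)

2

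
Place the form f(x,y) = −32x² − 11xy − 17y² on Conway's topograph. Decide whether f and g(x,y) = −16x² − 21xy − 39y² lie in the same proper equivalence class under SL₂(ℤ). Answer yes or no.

D₁ = -2055, D₂ = -2055
f is negative-definite; reduce −f:
−f: flip: (32,11,17)→(17,-11,32)
−f: reduced (well bottom): (17,-11,32) with a≤c, −a<b≤a
flip sign back: reduced form of f is (-17,11,-32)
g is negative-definite; reduce −g:
−g: translate: b→-11 (≡21 mod 32), so (16,21,39)→(16,-11,34)
−g: reduced (well bottom): (16,-11,34) with a≤c, −a<b≤a
flip sign back: reduced form of g is (-16,11,-34)
reduced forms (-17, 11, -32) vs (-16, 11, -34) ⇒ inequivalent

no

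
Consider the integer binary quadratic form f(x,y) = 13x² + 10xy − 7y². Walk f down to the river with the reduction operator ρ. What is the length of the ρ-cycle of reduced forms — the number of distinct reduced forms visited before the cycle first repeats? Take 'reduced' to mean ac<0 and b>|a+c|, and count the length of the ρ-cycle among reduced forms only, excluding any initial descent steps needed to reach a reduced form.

D = 464, ⌊√D⌋ = 21
river: ρ → (-7,18,5)
river: ρ → (5,12,-16)
river: ρ → (-16,20,1)
river: ρ → (1,20,-16)
river: ρ → (-16,12,5)
river: ρ → (5,18,-7)
river: ρ → (-7,10,13)
river: ρ → (13,16,-4)
river: ρ → (-4,16,13)
river: ρ → (13,10,-7)
ρ-cycle length = 10 (tail of 0 descent steps not counted)

10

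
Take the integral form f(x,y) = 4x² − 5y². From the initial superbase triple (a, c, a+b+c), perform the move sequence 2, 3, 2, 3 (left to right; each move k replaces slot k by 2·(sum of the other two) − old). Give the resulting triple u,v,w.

start (4,-5,-1) = (f(1,0),f(0,1),f(1,1))
replace slot 2: 2·(4+(-1)) − (-5) = 11 → (4,11,-1)
replace slot 3: 2·(4+11) − (-1) = 31 → (4,11,31)
replace slot 2: 2·(4+31) − 11 = 59 → (4,59,31)
replace slot 3: 2·(4+59) − 31 = 95 → (4,59,95)

4,59,95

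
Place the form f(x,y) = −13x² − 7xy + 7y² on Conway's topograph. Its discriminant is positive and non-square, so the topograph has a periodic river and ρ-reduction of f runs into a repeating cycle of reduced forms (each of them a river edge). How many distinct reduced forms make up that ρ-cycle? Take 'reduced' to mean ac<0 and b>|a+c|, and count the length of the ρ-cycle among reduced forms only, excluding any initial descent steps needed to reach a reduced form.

D = 413, ⌊√D⌋ = 20
descent: ρ → (7,7,-13)  [lands on river]
river: ρ → (-13,19,1)
river: ρ → (1,19,-13)
river: ρ → (-13,7,7)
ρ-cycle length = 4 (tail of 1 descent step not counted)

4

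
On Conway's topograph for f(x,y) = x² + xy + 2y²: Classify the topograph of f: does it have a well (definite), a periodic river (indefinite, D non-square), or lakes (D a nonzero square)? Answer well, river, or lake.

D = b²−4ac = 1² − 4·1·2 = -7
D < 0 ⇒ definite ⇒ every region one sign ⇒ single well

well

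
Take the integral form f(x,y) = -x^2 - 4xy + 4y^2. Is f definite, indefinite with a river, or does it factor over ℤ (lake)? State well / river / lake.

D = b²−4ac = (-4)² − 4·(-1)·4 = 32
D > 0 non-square ⇒ indefinite ⇒ periodic river

river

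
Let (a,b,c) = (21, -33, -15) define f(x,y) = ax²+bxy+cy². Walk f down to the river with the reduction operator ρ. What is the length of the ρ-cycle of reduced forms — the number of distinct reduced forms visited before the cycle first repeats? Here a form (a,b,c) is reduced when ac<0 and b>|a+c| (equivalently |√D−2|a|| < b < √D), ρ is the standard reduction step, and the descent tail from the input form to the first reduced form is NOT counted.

D = 2349, ⌊√D⌋ = 48
descent: ρ → (-15,33,21)  [lands on river]
river: ρ → (21,9,-27)
river: ρ → (-27,45,3)
river: ρ → (3,45,-27)
river: ρ → (-27,9,21)
river: ρ → (21,33,-15)
river: ρ → (-15,27,27)
river: ρ → (27,27,-15)
ρ-cycle length = 8 (tail of 1 descent step not counted)

8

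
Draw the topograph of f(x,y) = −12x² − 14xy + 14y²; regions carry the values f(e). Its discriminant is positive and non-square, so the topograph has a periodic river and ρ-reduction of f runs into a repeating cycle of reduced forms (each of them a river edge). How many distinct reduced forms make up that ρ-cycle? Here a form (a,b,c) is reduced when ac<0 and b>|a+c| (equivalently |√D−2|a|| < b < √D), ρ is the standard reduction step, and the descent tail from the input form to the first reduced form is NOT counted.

D = 868, ⌊√D⌋ = 29
descent: ρ → (14,14,-12)  [lands on river]
river: ρ → (-12,10,16)
river: ρ → (16,22,-6)
river: ρ → (-6,26,8)
river: ρ → (8,22,-12)
river: ρ → (-12,26,4)
river: ρ → (4,22,-24)
river: ρ → (-24,26,2)
river: ρ → (2,26,-24)
river: ρ → (-24,22,4)
river: ρ → (4,26,-12)
river: ρ → (-12,22,8)
river: ρ → (8,26,-6)
river: ρ → (-6,22,16)
river: ρ → (16,10,-12)
river: ρ → (-12,14,14)
ρ-cycle length = 16 (tail of 1 descent step not counted)

16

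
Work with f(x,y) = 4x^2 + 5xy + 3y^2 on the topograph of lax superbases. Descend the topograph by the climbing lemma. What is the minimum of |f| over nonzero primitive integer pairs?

translate: b→-3 (≡5 mod 8), so (4,5,3)→(4,-3,2)
flip: (4,-3,2)→(2,3,4)
translate: b→-1 (≡3 mod 4), so (2,3,4)→(2,-1,3)
reduced (well bottom): (2,-1,3) with a≤c, −a<b≤a
well minimum = a = 2

2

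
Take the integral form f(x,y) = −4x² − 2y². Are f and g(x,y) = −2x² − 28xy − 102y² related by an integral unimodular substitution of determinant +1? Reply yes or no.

D₁ = -32, D₂ = -32
f is negative-definite; reduce −f:
−f: flip: (4,0,2)→(2,0,4)
−f: reduced (well bottom): (2,0,4) with a≤c, −a<b≤a
flip sign back: reduced form of f is (-2,0,-4)
g is negative-definite; reduce −g:
−g: translate: b→0 (≡28 mod 4), so (2,28,102)→(2,0,4)
−g: reduced (well bottom): (2,0,4) with a≤c, −a<b≤a
flip sign back: reduced form of g is (-2,0,-4)
reduced forms (-2, 0, -4) vs (-2, 0, -4) ⇒ equivalent

yes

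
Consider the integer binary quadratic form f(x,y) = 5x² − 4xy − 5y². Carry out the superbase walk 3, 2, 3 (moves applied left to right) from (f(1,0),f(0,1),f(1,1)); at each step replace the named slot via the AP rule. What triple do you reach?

start (5,-5,-4) = (f(1,0),f(0,1),f(1,1))
replace slot 3: 2·(5+(-5)) − (-4) = 4 → (5,-5,4)
replace slot 2: 2·(5+4) − (-5) = 23 → (5,23,4)
replace slot 3: 2·(5+23) − 4 = 52 → (5,23,52)

5,23,52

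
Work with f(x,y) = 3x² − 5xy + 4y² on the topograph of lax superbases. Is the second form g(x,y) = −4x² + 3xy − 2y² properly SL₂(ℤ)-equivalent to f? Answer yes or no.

D₁ = -23, D₂ = -23
f: translate: b→1 (≡-5 mod 6), so (3,-5,4)→(3,1,2)
f: flip: (3,1,2)→(2,-1,3)
f: reduced (well bottom): (2,-1,3) with a≤c, −a<b≤a
g is negative-definite; reduce −g:
−g: flip: (4,-3,2)→(2,3,4)
−g: translate: b→-1 (≡3 mod 4), so (2,3,4)→(2,-1,3)
−g: reduced (well bottom): (2,-1,3) with a≤c, −a<b≤a
flip sign back: reduced form of g is (-2,1,-3)
reduced forms (2, -1, 3) vs (-2, 1, -3) ⇒ inequivalent

no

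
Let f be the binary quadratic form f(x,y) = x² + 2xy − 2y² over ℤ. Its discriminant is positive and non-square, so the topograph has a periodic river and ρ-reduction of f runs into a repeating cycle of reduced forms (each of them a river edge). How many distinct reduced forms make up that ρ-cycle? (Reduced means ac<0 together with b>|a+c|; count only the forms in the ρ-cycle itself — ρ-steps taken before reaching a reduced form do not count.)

D = 12, ⌊√D⌋ = 3
river: ρ → (-2,2,1)
river: ρ → (1,2,-2)
ρ-cycle length = 2 (tail of 0 descent steps not counted)

2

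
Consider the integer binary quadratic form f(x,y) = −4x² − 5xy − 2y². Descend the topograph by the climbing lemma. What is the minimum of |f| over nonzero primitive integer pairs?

translate: b→-3 (≡5 mod 8), so (4,5,2)→(4,-3,1)
flip: (4,-3,1)→(1,3,4)
translate: b→1 (≡3 mod 2), so (1,3,4)→(1,1,2)
reduced (well bottom): (1,1,2) with a≤c, −a<b≤a
well minimum |f| = |-1| = 1 (negative-definite)

1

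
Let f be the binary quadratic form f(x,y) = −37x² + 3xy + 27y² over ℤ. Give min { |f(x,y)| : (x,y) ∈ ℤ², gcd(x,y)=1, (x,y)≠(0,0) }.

descent: ρ → (27,51,-13)  [lands on river]
river: ρ → (-13,53,23)
river: ρ → (23,39,-27)
river: ρ → (-27,15,35)
river: ρ → (35,55,-7)
river: ρ → (-7,57,27)
closes: descent 1, river 6
min |a| on river = 7

7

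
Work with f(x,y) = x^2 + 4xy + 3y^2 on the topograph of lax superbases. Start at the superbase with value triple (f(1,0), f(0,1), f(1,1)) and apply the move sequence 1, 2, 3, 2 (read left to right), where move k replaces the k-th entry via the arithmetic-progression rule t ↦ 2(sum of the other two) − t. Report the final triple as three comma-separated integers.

start (1,3,8) = (f(1,0),f(0,1),f(1,1))
replace slot 1: 2·(3+8) − 1 = 21 → (21,3,8)
replace slot 2: 2·(21+8) − 3 = 55 → (21,55,8)
replace slot 3: 2·(21+55) − 8 = 144 → (21,55,144)
replace slot 2: 2·(21+144) − 55 = 275 → (21,275,144)

21,275,144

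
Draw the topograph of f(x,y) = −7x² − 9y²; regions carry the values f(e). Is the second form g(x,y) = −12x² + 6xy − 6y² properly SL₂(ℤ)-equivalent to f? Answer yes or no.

D₁ = -252, D₂ = -252
f is negative-definite; reduce −f:
−f: reduced (well bottom): (7,0,9) with a≤c, −a<b≤a
flip sign back: reduced form of f is (-7,0,-9)
g is negative-definite; reduce −g:
−g: flip: (12,-6,6)→(6,6,12)
−g: reduced (well bottom): (6,6,12) with a≤c, −a<b≤a
flip sign back: reduced form of g is (-6,-6,-12)
reduced forms (-7, 0, -9) vs (-6, -6, -12) ⇒ inequivalent

no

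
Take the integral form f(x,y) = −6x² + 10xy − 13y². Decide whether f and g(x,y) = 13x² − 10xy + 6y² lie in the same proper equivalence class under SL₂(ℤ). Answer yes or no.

D₁ = -212, D₂ = -212
f is negative-definite; reduce −f:
−f: translate: b→2 (≡-10 mod 12), so (6,-10,13)→(6,2,9)
−f: reduced (well bottom): (6,2,9) with a≤c, −a<b≤a
flip sign back: reduced form of f is (-6,-2,-9)
g: flip: (13,-10,6)→(6,10,13)
g: translate: b→-2 (≡10 mod 12), so (6,10,13)→(6,-2,9)
g: reduced (well bottom): (6,-2,9) with a≤c, −a<b≤a
reduced forms (-6, -2, -9) vs (6, -2, 9) ⇒ inequivalent

no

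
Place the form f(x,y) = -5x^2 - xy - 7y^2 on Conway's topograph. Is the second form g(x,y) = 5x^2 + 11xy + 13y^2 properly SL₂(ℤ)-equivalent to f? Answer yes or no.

D₁ = -139, D₂ = -139
f is negative-definite; reduce −f:
−f: reduced (well bottom): (5,1,7) with a≤c, −a<b≤a
flip sign back: reduced form of f is (-5,-1,-7)
g: translate: b→1 (≡11 mod 10), so (5,11,13)→(5,1,7)
g: reduced (well bottom): (5,1,7) with a≤c, −a<b≤a
reduced forms (-5, -1, -7) vs (5, 1, 7) ⇒ inequivalent

no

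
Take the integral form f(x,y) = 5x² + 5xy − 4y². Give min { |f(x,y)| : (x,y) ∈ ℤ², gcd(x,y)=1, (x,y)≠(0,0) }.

river: ρ → (-4,3,6)
river: ρ → (6,9,-1)
river: ρ → (-1,9,6)
river: ρ → (6,3,-4)
river: ρ → (-4,5,5)
river: ρ → (5,5,-4)
closes: descent 0, river 6
min |a| on river = 1

1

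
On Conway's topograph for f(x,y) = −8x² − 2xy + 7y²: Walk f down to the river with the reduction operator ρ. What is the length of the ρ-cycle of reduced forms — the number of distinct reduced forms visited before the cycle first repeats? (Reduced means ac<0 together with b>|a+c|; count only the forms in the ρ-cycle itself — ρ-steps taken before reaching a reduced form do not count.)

D = 228, ⌊√D⌋ = 15
descent: ρ → (7,2,-8)  [lands on river]
river: ρ → (-8,14,1)
river: ρ → (1,14,-8)
river: ρ → (-8,2,7)
river: ρ → (7,12,-3)
river: ρ → (-3,12,7)
ρ-cycle length = 6 (tail of 1 descent step not counted)

6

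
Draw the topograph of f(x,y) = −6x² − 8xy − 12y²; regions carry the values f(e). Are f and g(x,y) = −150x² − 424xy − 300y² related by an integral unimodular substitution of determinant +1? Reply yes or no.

D₁ = -224, D₂ = -224
f is negative-definite; reduce −f:
−f: translate: b→-4 (≡8 mod 12), so (6,8,12)→(6,-4,10)
−f: reduced (well bottom): (6,-4,10) with a≤c, −a<b≤a
flip sign back: reduced form of f is (-6,4,-10)
g is negative-definite; reduce −g:
−g: translate: b→124 (≡424 mod 300), so (150,424,300)→(150,124,26)
−g: flip: (150,124,26)→(26,-124,150)
−g: translate: b→-20 (≡-124 mod 52), so (26,-124,150)→(26,-20,6)
−g: flip: (26,-20,6)→(6,20,26)
−g: translate: b→-4 (≡20 mod 12), so (6,20,26)→(6,-4,10)
−g: reduced (well bottom): (6,-4,10) with a≤c, −a<b≤a
flip sign back: reduced form of g is (-6,4,-10)
reduced forms (-6, 4, -10) vs (-6, 4, -10) ⇒ equivalent

yes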